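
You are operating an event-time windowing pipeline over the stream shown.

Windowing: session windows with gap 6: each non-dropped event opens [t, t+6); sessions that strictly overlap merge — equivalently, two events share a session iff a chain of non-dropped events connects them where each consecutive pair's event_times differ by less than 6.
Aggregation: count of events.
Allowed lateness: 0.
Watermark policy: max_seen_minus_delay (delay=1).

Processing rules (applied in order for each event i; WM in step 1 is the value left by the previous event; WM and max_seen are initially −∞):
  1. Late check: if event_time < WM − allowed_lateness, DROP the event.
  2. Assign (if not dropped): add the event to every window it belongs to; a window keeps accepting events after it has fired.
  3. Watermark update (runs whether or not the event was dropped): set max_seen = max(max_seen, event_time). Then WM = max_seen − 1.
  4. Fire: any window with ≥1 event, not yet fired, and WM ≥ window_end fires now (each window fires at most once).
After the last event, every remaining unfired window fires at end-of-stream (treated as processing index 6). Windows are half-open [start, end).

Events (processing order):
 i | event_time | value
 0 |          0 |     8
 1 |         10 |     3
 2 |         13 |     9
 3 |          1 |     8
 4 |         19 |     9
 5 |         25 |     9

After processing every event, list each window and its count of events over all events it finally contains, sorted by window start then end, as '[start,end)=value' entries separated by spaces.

i=0 t=0 v=8: → [0,6); WM=-1
i=1 t=10 v=3: → [10,16); WM=9
i=2 t=13 v=9: → [10,19); WM=12
i=3 t=1 v=8: DROP (t<12-0); WM=12
i=4 t=19 v=9: → [19,25); WM=18
i=5 t=25 v=9: → [25,31); WM=24

[0,6)=1 [10,19)=2 [19,25)=1 [25,31)=1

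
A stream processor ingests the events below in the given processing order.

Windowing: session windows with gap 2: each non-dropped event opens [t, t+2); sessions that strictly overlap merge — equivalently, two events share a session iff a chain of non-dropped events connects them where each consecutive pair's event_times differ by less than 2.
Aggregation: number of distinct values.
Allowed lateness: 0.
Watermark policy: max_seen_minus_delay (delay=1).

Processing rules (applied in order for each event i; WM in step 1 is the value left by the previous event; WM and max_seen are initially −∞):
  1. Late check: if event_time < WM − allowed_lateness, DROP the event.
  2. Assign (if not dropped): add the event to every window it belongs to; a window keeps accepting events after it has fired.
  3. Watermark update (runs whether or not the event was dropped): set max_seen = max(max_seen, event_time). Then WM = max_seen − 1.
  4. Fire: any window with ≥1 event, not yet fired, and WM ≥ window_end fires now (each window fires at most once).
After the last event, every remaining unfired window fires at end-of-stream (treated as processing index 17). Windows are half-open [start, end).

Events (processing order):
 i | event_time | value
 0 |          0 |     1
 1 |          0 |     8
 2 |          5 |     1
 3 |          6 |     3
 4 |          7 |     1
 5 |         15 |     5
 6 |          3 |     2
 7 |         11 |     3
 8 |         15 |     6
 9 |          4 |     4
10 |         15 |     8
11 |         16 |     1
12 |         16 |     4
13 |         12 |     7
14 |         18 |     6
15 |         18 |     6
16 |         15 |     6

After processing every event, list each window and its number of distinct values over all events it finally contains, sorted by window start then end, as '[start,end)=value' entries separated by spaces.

i=0 t=0 v=1: → [0,2); WM=-1
i=1 t=0 v=8: → [0,2); WM=-1
i=2 t=5 v=1: → [5,7); WM=4
i=3 t=6 v=3: → [5,8); WM=5
i=4 t=7 v=1: → [5,9); WM=6
i=5 t=15 v=5: → [15,17); WM=14
i=6 t=3 v=2: DROP (t<14-0); WM=14
i=7 t=11 v=3: DROP (t<14-0); WM=14
i=8 t=15 v=6: → [15,17); WM=14
i=9 t=4 v=4: DROP (t<14-0); WM=14
i=10 t=15 v=8: → [15,17); WM=14
i=11 t=16 v=1: → [15,18); WM=15
i=12 t=16 v=4: → [15,18); WM=15
i=13 t=12 v=7: DROP (t<15-0); WM=15
i=14 t=18 v=6: → [18,20); WM=17
i=15 t=18 v=6: → [18,20); WM=17
i=16 t=15 v=6: DROP (t<17-0); WM=17

[0,2)=2 [5,9)=2 [15,18)=5 [18,20)=1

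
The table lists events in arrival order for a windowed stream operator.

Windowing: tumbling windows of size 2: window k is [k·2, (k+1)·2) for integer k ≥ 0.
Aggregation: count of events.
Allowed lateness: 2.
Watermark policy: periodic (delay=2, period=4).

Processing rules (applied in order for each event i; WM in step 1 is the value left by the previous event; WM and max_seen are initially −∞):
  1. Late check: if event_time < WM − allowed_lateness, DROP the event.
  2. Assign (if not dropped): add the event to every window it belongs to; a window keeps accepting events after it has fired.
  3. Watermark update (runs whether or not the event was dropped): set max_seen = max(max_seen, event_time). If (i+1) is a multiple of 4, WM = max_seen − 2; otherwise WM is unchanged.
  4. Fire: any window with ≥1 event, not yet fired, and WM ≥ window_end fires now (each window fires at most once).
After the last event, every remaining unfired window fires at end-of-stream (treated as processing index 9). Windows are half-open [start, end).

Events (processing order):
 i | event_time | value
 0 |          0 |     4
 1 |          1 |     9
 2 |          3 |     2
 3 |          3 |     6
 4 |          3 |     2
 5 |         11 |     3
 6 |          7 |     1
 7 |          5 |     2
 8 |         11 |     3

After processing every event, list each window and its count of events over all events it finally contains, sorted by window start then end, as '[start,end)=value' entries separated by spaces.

i=0 t=0 v=4: → [0,2); WM=−∞
i=1 t=1 v=9: → [0,2); WM=−∞
i=2 t=3 v=2: → [2,4); WM=−∞
i=3 t=3 v=6: → [2,4); WM=1
i=4 t=3 v=2: → [2,4); WM=1
i=5 t=11 v=3: → [10,12); WM=1
i=6 t=7 v=1: → [6,8); WM=1
i=7 t=5 v=2: → [4,6); WM=9; [0,2) fires=2 [2,4) fires=3 [4,6) fires=1 [6,8) fires=1
i=8 t=11 v=3: → [10,12); WM=9

[0,2)=2 [2,4)=3 [4,6)=1 [6,8)=1 [10,12)=2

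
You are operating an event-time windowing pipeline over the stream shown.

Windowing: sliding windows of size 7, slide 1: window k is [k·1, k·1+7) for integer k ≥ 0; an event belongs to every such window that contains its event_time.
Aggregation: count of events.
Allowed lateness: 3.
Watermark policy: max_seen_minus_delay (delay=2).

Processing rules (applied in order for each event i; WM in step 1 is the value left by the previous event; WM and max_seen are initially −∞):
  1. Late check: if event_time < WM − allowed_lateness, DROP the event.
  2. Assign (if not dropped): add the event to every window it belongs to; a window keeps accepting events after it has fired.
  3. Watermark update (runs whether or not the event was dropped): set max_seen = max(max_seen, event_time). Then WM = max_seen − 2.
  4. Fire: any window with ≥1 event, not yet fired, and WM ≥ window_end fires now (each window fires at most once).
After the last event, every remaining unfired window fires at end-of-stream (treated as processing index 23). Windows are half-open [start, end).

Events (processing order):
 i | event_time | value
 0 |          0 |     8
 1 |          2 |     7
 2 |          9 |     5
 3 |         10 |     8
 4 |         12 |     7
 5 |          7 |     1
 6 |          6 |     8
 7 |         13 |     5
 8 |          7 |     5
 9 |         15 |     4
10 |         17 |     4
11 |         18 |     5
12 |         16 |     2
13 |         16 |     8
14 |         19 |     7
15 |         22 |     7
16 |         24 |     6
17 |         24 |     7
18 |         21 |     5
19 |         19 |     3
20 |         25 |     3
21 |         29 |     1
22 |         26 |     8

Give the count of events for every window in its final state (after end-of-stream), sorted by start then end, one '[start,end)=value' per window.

[0,7)=2 [1,8)=2 [2,9)=2 [3,10)=2 [4,11)=3 [5,12)=3 [6,13)=4 [7,14)=5 [8,15)=4 [9,16)=5 [10,17)=6 [11,18)=6 [12,19)=7 [13,20)=8 [14,21)=7 [15,22)=8 [16,23)=8 [17,24)=6 [18,25)=7 [19,26)=7 [20,27)=6 [21,28)=6 [22,29)=5 [23,30)=5 [24,31)=5 [25,32)=3 [26,33)=2 [27,34)=1 [28,35)=1 [29,36)=1

i=0 t=0 v=8: → [0,7); WM=-2
i=1 t=2 v=7: → [2,9),[1,8),[0,7); WM=0
i=2 t=9 v=5: → [9,16),[8,15),[7,14),[6,13),[5,12),[4,11),[3,10); WM=7; [0,7) fires=2
i=3 t=10 v=8: → [10,17),[9,16),[8,15),[7,14),[6,13),[5,12),[4,11); WM=8; [1,8) fires=1
i=4 t=12 v=7: → [12,19),[11,18),[10,17),[9,16),[8,15),[7,14),[6,13); WM=10; [2,9) fires=1 [3,10) fires=1
i=5 t=7 v=1: → [7,14),[6,13),[5,12),[4,11),[3,10),[2,9),[1,8); WM=10
i=6 t=6 v=8: DROP (t<10-3); WM=10
i=7 t=13 v=5: → [13,20),[12,19),[11,18),[10,17),[9,16),[8,15),[7,14); WM=11; [4,11) fires=3
i=8 t=7 v=5: DROP (t<11-3); WM=11
i=9 t=15 v=4: → [15,22),[14,21),[13,20),[12,19),[11,18),[10,17),[9,16); WM=13; [5,12) fires=3 [6,13) fires=4
i=10 t=17 v=4: → [17,24),[16,23),[15,22),[14,21),[13,20),[12,19),[11,18); WM=15; [7,14) fires=5 [8,15) fires=4
i=11 t=18 v=5: → [18,25),[17,24),[16,23),[15,22),[14,21),[13,20),[12,19); WM=16; [9,16) fires=5
i=12 t=16 v=2: → [16,23),[15,22),[14,21),[13,20),[12,19),[11,18),[10,17); WM=16
i=13 t=16 v=8: → [16,23),[15,22),[14,21),[13,20),[12,19),[11,18),[10,17); WM=16
i=14 t=19 v=7: → [19,26),[18,25),[17,24),[16,23),[15,22),[14,21),[13,20); WM=17; [10,17) fires=6
i=15 t=22 v=7: → [22,29),[21,28),[20,27),[19,26),[18,25),[17,24),[16,23); WM=20; [11,18) fires=6 [12,19) fires=7 [13,20) fires=7
i=16 t=24 v=6: → [24,31),[23,30),[22,29),[21,28),[20,27),[19,26),[18,25); WM=22; [14,21) fires=6 [15,22) fires=6
i=17 t=24 v=7: → [24,31),[23,30),[22,29),[21,28),[20,27),[19,26),[18,25); WM=22
i=18 t=21 v=5: → [21,28),[20,27),[19,26),[18,25),[17,24),[16,23),[15,22); WM=22
i=19 t=19 v=3: → [19,26),[18,25),[17,24),[16,23),[15,22),[14,21),[13,20); WM=22
i=20 t=25 v=3: → [25,32),[24,31),[23,30),[22,29),[21,28),[20,27),[19,26); WM=23; [16,23) fires=8
i=21 t=29 v=1: → [29,36),[28,35),[27,34),[26,33),[25,32),[24,31),[23,30); WM=27; [17,24) fires=6 [18,25) fires=7 [19,26) fires=7 [20,27) fires=5
i=22 t=26 v=8: → [26,33),[25,32),[24,31),[23,30),[22,29),[21,28),[20,27); WM=27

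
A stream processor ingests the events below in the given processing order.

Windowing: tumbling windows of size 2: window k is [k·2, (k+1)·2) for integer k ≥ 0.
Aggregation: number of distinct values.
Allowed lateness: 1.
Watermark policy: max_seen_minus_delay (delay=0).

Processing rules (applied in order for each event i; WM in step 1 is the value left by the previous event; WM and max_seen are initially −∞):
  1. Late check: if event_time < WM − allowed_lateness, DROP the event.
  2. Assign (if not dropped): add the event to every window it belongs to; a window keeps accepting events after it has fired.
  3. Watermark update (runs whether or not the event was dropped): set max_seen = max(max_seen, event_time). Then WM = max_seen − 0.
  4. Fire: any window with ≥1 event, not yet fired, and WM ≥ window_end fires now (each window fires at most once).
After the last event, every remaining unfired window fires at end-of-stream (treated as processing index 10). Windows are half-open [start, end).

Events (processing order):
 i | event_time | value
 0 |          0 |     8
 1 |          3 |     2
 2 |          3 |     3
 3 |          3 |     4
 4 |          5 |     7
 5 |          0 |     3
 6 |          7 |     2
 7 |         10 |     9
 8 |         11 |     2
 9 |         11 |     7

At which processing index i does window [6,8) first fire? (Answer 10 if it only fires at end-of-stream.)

7

i=0 t=0 v=8: → [0,2); WM=0
i=1 t=3 v=2: → [2,4); WM=3; [0,2) fires=1
i=2 t=3 v=3: → [2,4); WM=3
i=3 t=3 v=4: → [2,4); WM=3
i=4 t=5 v=7: → [4,6); WM=5; [2,4) fires=3
i=5 t=0 v=3: DROP (t<5-1); WM=5
i=6 t=7 v=2: → [6,8); WM=7; [4,6) fires=1
i=7 t=10 v=9: → [10,12); WM=10; [6,8) fires=1
i=8 t=11 v=2: → [10,12); WM=11
i=9 t=11 v=7: → [10,12); WM=11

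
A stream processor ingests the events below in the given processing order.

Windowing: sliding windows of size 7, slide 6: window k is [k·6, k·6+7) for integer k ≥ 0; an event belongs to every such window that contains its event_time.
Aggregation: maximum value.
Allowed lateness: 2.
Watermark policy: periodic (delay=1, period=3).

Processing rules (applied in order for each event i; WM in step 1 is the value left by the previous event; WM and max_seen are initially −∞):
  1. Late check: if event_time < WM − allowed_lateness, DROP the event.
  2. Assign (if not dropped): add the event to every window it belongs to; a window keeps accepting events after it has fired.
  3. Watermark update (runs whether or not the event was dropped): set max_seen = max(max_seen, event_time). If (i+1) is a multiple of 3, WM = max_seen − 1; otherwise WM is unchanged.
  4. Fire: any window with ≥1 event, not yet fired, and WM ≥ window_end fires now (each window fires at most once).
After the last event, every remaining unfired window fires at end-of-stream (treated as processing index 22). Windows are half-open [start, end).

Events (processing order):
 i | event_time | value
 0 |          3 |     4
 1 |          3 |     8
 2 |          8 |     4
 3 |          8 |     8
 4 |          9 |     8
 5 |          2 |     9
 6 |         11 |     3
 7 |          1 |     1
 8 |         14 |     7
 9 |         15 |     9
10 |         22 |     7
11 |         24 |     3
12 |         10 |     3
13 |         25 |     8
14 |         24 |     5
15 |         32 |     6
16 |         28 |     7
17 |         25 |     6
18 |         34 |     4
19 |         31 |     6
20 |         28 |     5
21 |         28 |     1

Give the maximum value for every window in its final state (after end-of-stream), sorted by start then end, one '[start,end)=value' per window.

[0,7)=8 [6,13)=8 [12,19)=9 [18,25)=7 [24,31)=8 [30,37)=6

i=0 t=3 v=4: → [0,7); WM=−∞
i=1 t=3 v=8: → [0,7); WM=−∞
i=2 t=8 v=4: → [6,13); WM=7; [0,7) fires=8
i=3 t=8 v=8: → [6,13); WM=7
i=4 t=9 v=8: → [6,13); WM=7
i=5 t=2 v=9: DROP (t<7-2); WM=8
i=6 t=11 v=3: → [6,13); WM=8
i=7 t=1 v=1: DROP (t<8-2); WM=8
i=8 t=14 v=7: → [12,19); WM=13; [6,13) fires=8
i=9 t=15 v=9: → [12,19); WM=13
i=10 t=22 v=7: → [18,25); WM=13
i=11 t=24 v=3: → [24,31),[18,25); WM=23; [12,19) fires=9
i=12 t=10 v=3: DROP (t<23-2); WM=23
i=13 t=25 v=8: → [24,31); WM=23
i=14 t=24 v=5: → [24,31),[18,25); WM=24
i=15 t=32 v=6: → [30,37); WM=24
i=16 t=28 v=7: → [24,31); WM=24
i=17 t=25 v=6: → [24,31); WM=31; [18,25) fires=7 [24,31) fires=8
i=18 t=34 v=4: → [30,37); WM=31
i=19 t=31 v=6: → [30,37); WM=31
i=20 t=28 v=5: DROP (t<31-2); WM=33
i=21 t=28 v=1: DROP (t<33-2); WM=33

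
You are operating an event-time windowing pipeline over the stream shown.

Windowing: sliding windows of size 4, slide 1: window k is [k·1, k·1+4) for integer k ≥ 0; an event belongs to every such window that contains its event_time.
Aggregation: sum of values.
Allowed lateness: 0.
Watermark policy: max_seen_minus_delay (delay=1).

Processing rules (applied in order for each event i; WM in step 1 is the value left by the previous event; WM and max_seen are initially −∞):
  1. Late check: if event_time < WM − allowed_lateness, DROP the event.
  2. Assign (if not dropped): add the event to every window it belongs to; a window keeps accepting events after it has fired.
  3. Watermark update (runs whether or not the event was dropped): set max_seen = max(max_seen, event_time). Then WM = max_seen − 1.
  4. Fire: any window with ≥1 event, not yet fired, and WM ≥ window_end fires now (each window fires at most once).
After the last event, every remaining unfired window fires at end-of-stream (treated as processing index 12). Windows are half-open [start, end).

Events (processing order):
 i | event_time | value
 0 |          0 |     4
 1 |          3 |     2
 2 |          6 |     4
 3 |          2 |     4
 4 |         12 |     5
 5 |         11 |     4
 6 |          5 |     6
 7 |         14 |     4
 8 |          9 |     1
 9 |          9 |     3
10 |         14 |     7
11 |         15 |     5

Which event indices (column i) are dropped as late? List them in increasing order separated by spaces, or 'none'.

3 6 8 9

i=0 t=0 v=4: → [0,4); WM=-1
i=1 t=3 v=2: → [3,7),[2,6),[1,5),[0,4); WM=2
i=2 t=6 v=4: → [6,10),[5,9),[4,8),[3,7); WM=5; [0,4) fires=6 [1,5) fires=2
i=3 t=2 v=4: DROP (t<5-0); WM=5
i=4 t=12 v=5: → [12,16),[11,15),[10,14),[9,13); WM=11; [2,6) fires=2 [3,7) fires=6 [4,8) fires=4 [5,9) fires=4 [6,10) fires=4
i=5 t=11 v=4: → [11,15),[10,14),[9,13),[8,12); WM=11
i=6 t=5 v=6: DROP (t<11-0); WM=11
i=7 t=14 v=4: → [14,18),[13,17),[12,16),[11,15); WM=13; [8,12) fires=4 [9,13) fires=9
i=8 t=9 v=1: DROP (t<13-0); WM=13
i=9 t=9 v=3: DROP (t<13-0); WM=13
i=10 t=14 v=7: → [14,18),[13,17),[12,16),[11,15); WM=13
i=11 t=15 v=5: → [15,19),[14,18),[13,17),[12,16); WM=14; [10,14) fires=9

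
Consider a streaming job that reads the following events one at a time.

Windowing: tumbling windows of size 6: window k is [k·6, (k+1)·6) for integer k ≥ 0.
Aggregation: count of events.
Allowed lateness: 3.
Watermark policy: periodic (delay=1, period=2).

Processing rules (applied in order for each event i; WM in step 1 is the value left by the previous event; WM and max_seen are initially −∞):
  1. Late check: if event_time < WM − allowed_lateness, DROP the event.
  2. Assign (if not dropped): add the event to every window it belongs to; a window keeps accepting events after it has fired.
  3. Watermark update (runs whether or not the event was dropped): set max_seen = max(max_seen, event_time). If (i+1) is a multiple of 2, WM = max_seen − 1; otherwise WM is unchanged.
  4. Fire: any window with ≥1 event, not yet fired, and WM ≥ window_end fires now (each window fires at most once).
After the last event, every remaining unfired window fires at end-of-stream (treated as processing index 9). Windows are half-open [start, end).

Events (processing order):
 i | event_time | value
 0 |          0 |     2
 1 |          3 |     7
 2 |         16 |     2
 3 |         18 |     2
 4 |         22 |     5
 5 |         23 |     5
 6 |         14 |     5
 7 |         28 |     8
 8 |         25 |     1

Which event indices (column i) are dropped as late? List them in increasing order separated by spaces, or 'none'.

6

i=0 t=0 v=2: → [0,6); WM=−∞
i=1 t=3 v=7: → [0,6); WM=2
i=2 t=16 v=2: → [12,18); WM=2
i=3 t=18 v=2: → [18,24); WM=17; [0,6) fires=2
i=4 t=22 v=5: → [18,24); WM=17
i=5 t=23 v=5: → [18,24); WM=22; [12,18) fires=1
i=6 t=14 v=5: DROP (t<22-3); WM=22
i=7 t=28 v=8: → [24,30); WM=27; [18,24) fires=3
i=8 t=25 v=1: → [24,30); WM=27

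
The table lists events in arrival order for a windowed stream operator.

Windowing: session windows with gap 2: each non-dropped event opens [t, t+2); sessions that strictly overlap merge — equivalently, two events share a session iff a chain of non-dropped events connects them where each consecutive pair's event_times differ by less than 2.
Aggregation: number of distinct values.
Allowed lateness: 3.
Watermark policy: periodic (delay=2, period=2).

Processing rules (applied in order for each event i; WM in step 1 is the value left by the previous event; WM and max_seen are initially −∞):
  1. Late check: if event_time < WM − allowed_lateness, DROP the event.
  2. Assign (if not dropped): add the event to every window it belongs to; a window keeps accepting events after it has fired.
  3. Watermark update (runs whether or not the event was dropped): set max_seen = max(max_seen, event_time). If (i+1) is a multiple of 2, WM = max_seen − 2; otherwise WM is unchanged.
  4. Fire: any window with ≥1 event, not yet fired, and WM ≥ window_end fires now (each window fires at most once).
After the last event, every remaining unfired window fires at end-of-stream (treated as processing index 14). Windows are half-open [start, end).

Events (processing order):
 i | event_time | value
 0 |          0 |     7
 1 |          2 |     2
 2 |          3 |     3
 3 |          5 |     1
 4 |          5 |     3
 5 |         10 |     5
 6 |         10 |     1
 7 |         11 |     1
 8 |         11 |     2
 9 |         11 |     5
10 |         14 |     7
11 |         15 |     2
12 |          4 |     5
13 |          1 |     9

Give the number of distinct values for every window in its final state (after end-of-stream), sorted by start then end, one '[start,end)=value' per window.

[0,2)=1 [2,5)=2 [5,7)=2 [10,13)=3 [14,17)=2

i=0 t=0 v=7: → [0,2); WM=−∞
i=1 t=2 v=2: → [2,4); WM=0
i=2 t=3 v=3: → [2,5); WM=0
i=3 t=5 v=1: → [5,7); WM=3
i=4 t=5 v=3: → [5,7); WM=3
i=5 t=10 v=5: → [10,12); WM=8
i=6 t=10 v=1: → [10,12); WM=8
i=7 t=11 v=1: → [10,13); WM=9
i=8 t=11 v=2: → [10,13); WM=9
i=9 t=11 v=5: → [10,13); WM=9
i=10 t=14 v=7: → [14,16); WM=9
i=11 t=15 v=2: → [14,17); WM=13
i=12 t=4 v=5: DROP (t<13-3); WM=13
i=13 t=1 v=9: DROP (t<13-3); WM=13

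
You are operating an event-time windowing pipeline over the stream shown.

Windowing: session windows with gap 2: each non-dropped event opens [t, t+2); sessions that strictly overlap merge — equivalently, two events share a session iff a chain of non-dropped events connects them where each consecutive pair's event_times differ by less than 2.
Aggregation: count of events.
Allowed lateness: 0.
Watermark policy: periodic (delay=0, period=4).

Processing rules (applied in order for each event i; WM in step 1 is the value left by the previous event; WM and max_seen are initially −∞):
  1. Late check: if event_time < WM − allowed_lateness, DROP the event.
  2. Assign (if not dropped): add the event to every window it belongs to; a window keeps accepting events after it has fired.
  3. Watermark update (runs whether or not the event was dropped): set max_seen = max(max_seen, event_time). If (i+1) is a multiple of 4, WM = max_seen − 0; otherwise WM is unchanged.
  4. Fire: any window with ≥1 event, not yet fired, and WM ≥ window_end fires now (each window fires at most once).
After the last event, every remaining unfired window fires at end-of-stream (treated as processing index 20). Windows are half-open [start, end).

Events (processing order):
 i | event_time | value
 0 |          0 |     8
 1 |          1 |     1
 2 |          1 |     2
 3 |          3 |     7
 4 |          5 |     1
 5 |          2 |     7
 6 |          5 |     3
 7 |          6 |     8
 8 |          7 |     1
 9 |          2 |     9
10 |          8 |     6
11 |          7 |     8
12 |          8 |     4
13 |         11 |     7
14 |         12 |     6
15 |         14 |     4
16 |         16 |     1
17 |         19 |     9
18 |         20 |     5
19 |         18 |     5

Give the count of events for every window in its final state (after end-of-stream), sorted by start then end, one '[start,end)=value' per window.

[0,3)=3 [3,5)=1 [5,10)=7 [11,14)=2 [14,16)=1 [16,18)=1 [18,22)=3

i=0 t=0 v=8: → [0,2); WM=−∞
i=1 t=1 v=1: → [0,3); WM=−∞
i=2 t=1 v=2: → [0,3); WM=−∞
i=3 t=3 v=7: → [3,5); WM=3
i=4 t=5 v=1: → [5,7); WM=3
i=5 t=2 v=7: DROP (t<3-0); WM=3
i=6 t=5 v=3: → [5,7); WM=3
i=7 t=6 v=8: → [5,8); WM=6
i=8 t=7 v=1: → [5,9); WM=6
i=9 t=2 v=9: DROP (t<6-0); WM=6
i=10 t=8 v=6: → [5,10); WM=6
i=11 t=7 v=8: → [5,10); WM=8
i=12 t=8 v=4: → [5,10); WM=8
i=13 t=11 v=7: → [11,13); WM=8
i=14 t=12 v=6: → [11,14); WM=8
i=15 t=14 v=4: → [14,16); WM=14
i=16 t=16 v=1: → [16,18); WM=14
i=17 t=19 v=9: → [19,21); WM=14
i=18 t=20 v=5: → [19,22); WM=14
i=19 t=18 v=5: → [18,22); WM=20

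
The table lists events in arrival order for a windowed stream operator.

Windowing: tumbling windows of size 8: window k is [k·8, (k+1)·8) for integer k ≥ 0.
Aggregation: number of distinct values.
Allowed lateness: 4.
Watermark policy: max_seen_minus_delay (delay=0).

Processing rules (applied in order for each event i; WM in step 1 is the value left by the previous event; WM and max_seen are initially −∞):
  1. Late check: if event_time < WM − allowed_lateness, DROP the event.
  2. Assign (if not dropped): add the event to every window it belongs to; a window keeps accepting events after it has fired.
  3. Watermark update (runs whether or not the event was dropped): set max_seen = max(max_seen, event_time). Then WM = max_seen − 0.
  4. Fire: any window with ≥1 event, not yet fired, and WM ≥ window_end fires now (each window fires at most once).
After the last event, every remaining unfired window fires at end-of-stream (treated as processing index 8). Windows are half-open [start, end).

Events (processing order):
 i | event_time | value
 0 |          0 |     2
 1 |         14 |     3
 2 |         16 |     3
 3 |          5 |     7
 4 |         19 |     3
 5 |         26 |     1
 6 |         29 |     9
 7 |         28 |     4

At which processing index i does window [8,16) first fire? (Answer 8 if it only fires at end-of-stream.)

i=0 t=0 v=2: → [0,8); WM=0
i=1 t=14 v=3: → [8,16); WM=14; [0,8) fires=1
i=2 t=16 v=3: → [16,24); WM=16; [8,16) fires=1
i=3 t=5 v=7: DROP (t<16-4); WM=16
i=4 t=19 v=3: → [16,24); WM=19
i=5 t=26 v=1: → [24,32); WM=26; [16,24) fires=1
i=6 t=29 v=9: → [24,32); WM=29
i=7 t=28 v=4: → [24,32); WM=29

2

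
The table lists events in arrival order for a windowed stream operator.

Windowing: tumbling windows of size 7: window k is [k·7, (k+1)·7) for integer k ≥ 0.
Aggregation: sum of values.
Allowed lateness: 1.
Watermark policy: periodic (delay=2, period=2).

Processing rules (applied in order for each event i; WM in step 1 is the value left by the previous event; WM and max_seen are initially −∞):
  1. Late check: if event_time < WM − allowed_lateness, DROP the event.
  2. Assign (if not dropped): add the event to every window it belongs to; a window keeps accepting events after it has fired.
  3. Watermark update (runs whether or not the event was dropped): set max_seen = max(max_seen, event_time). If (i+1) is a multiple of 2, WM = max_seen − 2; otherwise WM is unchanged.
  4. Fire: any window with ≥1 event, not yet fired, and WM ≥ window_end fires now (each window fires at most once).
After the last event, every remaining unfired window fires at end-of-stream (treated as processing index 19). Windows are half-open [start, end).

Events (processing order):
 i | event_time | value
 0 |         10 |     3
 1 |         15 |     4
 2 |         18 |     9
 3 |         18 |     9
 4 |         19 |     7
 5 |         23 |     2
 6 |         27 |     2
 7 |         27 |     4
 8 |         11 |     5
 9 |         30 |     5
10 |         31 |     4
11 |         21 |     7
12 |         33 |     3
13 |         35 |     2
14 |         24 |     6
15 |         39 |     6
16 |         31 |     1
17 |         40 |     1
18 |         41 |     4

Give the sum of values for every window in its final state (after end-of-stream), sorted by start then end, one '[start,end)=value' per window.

i=0 t=10 v=3: → [7,14); WM=−∞
i=1 t=15 v=4: → [14,21); WM=13
i=2 t=18 v=9: → [14,21); WM=13
i=3 t=18 v=9: → [14,21); WM=16; [7,14) fires=3
i=4 t=19 v=7: → [14,21); WM=16
i=5 t=23 v=2: → [21,28); WM=21; [14,21) fires=29
i=6 t=27 v=2: → [21,28); WM=21
i=7 t=27 v=4: → [21,28); WM=25
i=8 t=11 v=5: DROP (t<25-1); WM=25
i=9 t=30 v=5: → [28,35); WM=28; [21,28) fires=8
i=10 t=31 v=4: → [28,35); WM=28
i=11 t=21 v=7: DROP (t<28-1); WM=29
i=12 t=33 v=3: → [28,35); WM=29
i=13 t=35 v=2: → [35,42); WM=33
i=14 t=24 v=6: DROP (t<33-1); WM=33
i=15 t=39 v=6: → [35,42); WM=37; [28,35) fires=12
i=16 t=31 v=1: DROP (t<37-1); WM=37
i=17 t=40 v=1: → [35,42); WM=38
i=18 t=41 v=4: → [35,42); WM=38

[7,14)=3 [14,21)=29 [21,28)=8 [28,35)=12 [35,42)=13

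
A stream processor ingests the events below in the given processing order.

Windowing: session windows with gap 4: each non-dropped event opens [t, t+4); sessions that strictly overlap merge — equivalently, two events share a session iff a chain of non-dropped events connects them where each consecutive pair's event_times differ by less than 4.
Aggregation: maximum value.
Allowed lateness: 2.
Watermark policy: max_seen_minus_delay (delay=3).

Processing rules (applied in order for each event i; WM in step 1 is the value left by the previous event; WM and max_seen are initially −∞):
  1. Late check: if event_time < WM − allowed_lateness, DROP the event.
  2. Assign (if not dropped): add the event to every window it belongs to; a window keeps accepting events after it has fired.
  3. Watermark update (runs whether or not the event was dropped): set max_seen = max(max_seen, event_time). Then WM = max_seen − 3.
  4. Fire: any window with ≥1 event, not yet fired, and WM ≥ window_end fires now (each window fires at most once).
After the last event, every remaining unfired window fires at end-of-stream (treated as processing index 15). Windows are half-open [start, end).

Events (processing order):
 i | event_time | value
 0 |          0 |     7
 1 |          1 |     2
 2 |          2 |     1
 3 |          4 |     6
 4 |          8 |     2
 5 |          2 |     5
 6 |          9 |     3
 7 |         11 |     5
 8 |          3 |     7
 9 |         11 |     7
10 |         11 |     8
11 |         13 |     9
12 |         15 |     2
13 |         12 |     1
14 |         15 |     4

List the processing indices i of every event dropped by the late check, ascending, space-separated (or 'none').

i=0 t=0 v=7: → [0,4); WM=-3
i=1 t=1 v=2: → [0,5); WM=-2
i=2 t=2 v=1: → [0,6); WM=-1
i=3 t=4 v=6: → [0,8); WM=1
i=4 t=8 v=2: → [8,12); WM=5
i=5 t=2 v=5: DROP (t<5-2); WM=5
i=6 t=9 v=3: → [8,13); WM=6
i=7 t=11 v=5: → [8,15); WM=8
i=8 t=3 v=7: DROP (t<8-2); WM=8
i=9 t=11 v=7: → [8,15); WM=8
i=10 t=11 v=8: → [8,15); WM=8
i=11 t=13 v=9: → [8,17); WM=10
i=12 t=15 v=2: → [8,19); WM=12
i=13 t=12 v=1: → [8,19); WM=12
i=14 t=15 v=4: → [8,19); WM=12

5 8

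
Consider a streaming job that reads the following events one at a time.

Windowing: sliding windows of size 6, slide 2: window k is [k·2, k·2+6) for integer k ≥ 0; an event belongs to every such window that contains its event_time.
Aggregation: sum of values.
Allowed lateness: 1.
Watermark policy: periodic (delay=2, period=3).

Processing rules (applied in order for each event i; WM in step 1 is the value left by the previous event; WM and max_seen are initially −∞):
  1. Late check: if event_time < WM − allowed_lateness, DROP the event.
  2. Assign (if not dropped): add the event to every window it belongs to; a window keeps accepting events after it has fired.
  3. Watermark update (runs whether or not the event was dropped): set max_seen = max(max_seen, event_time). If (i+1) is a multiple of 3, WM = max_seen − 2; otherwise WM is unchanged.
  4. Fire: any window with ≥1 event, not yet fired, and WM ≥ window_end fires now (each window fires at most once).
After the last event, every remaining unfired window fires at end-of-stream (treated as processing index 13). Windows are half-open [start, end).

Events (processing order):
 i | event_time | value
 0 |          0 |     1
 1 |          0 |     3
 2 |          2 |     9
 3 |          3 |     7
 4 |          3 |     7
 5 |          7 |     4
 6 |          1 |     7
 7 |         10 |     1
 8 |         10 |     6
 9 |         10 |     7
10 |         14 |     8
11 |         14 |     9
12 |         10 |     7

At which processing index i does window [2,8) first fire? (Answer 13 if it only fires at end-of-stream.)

8

i=0 t=0 v=1: → [0,6); WM=−∞
i=1 t=0 v=3: → [0,6); WM=−∞
i=2 t=2 v=9: → [2,8),[0,6); WM=0
i=3 t=3 v=7: → [2,8),[0,6); WM=0
i=4 t=3 v=7: → [2,8),[0,6); WM=0
i=5 t=7 v=4: → [6,12),[4,10),[2,8); WM=5
i=6 t=1 v=7: DROP (t<5-1); WM=5
i=7 t=10 v=1: → [10,16),[8,14),[6,12); WM=5
i=8 t=10 v=6: → [10,16),[8,14),[6,12); WM=8; [0,6) fires=27 [2,8) fires=27
i=9 t=10 v=7: → [10,16),[8,14),[6,12); WM=8
i=10 t=14 v=8: → [14,20),[12,18),[10,16); WM=8
i=11 t=14 v=9: → [14,20),[12,18),[10,16); WM=12; [4,10) fires=4 [6,12) fires=18
i=12 t=10 v=7: DROP (t<12-1); WM=12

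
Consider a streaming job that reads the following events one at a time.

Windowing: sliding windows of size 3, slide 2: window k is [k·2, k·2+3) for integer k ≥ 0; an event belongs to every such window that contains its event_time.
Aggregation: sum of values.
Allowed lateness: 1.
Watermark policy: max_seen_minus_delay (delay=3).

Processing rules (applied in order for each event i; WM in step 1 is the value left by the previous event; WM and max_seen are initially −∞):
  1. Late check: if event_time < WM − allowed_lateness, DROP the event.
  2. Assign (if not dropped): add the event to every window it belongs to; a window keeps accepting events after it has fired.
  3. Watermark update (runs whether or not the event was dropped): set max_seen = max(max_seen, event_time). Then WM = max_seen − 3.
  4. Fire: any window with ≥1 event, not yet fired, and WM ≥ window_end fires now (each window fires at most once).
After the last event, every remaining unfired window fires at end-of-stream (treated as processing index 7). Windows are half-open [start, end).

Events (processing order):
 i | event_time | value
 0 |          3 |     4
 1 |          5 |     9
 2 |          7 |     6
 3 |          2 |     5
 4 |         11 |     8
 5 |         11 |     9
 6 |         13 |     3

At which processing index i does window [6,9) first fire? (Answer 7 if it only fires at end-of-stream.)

i=0 t=3 v=4: → [2,5); WM=0
i=1 t=5 v=9: → [4,7); WM=2
i=2 t=7 v=6: → [6,9); WM=4
i=3 t=2 v=5: DROP (t<4-1); WM=4
i=4 t=11 v=8: → [10,13); WM=8; [2,5) fires=4 [4,7) fires=9
i=5 t=11 v=9: → [10,13); WM=8
i=6 t=13 v=3: → [12,15); WM=10; [6,9) fires=6

6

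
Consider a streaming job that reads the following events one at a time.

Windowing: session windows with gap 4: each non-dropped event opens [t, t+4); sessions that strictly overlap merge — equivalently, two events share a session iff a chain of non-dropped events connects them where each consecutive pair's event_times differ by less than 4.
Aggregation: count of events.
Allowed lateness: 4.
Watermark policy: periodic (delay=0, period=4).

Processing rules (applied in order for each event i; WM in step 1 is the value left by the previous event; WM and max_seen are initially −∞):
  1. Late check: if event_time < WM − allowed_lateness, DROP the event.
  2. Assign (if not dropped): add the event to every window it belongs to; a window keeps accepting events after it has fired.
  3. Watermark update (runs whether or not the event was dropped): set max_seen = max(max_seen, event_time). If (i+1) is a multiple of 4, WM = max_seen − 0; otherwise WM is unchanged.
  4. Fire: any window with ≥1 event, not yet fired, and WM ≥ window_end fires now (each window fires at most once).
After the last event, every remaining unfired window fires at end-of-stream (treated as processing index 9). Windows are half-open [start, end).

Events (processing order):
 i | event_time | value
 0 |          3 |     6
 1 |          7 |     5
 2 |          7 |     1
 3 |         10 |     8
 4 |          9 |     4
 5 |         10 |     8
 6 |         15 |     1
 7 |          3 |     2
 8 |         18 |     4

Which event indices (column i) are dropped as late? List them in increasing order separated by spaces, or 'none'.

i=0 t=3 v=6: → [3,7); WM=−∞
i=1 t=7 v=5: → [7,11); WM=−∞
i=2 t=7 v=1: → [7,11); WM=−∞
i=3 t=10 v=8: → [7,14); WM=10
i=4 t=9 v=4: → [7,14); WM=10
i=5 t=10 v=8: → [7,14); WM=10
i=6 t=15 v=1: → [15,19); WM=10
i=7 t=3 v=2: DROP (t<10-4); WM=15
i=8 t=18 v=4: → [15,22); WM=15

7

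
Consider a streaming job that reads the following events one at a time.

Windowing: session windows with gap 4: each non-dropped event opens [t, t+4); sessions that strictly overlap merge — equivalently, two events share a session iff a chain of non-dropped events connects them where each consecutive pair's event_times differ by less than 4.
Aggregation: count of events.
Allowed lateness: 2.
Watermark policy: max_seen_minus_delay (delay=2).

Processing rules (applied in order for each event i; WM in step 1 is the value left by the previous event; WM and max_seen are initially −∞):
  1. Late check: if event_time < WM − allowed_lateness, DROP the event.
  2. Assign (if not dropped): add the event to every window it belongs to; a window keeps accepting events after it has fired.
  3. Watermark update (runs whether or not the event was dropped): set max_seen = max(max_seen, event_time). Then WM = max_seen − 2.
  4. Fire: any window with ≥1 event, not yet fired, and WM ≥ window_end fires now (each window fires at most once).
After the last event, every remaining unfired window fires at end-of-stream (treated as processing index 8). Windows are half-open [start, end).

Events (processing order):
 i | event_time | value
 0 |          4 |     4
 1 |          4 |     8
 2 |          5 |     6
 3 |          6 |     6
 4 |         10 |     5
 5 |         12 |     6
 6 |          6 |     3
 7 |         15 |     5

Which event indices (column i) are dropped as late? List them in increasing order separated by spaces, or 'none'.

i=0 t=4 v=4: → [4,8); WM=2
i=1 t=4 v=8: → [4,8); WM=2
i=2 t=5 v=6: → [4,9); WM=3
i=3 t=6 v=6: → [4,10); WM=4
i=4 t=10 v=5: → [10,14); WM=8
i=5 t=12 v=6: → [10,16); WM=10
i=6 t=6 v=3: DROP (t<10-2); WM=10
i=7 t=15 v=5: → [10,19); WM=13

6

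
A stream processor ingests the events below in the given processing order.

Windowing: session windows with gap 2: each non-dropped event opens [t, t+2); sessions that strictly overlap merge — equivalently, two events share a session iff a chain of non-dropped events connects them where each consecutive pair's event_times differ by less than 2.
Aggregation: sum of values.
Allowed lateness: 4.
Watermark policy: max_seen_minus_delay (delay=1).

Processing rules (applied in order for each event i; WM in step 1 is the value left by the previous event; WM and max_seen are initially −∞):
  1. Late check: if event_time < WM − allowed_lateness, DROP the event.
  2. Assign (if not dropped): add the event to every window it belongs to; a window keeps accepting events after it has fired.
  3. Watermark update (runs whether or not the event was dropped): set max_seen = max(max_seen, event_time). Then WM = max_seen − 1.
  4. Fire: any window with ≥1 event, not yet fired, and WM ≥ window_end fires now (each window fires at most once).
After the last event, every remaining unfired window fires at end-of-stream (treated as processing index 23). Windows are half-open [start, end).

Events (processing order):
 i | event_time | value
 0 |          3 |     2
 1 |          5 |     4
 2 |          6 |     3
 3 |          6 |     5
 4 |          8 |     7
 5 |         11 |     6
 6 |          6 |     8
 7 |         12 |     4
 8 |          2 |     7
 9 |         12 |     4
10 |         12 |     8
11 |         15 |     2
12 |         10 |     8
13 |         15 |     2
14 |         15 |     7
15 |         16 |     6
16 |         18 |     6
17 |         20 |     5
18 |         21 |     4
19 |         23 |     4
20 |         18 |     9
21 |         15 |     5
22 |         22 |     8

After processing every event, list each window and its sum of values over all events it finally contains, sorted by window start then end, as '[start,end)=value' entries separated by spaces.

[3,5)=2 [5,8)=20 [8,10)=7 [10,14)=30 [15,18)=17 [18,20)=15 [20,25)=21

i=0 t=3 v=2: → [3,5); WM=2
i=1 t=5 v=4: → [5,7); WM=4
i=2 t=6 v=3: → [5,8); WM=5
i=3 t=6 v=5: → [5,8); WM=5
i=4 t=8 v=7: → [8,10); WM=7
i=5 t=11 v=6: → [11,13); WM=10
i=6 t=6 v=8: → [5,8); WM=10
i=7 t=12 v=4: → [11,14); WM=11
i=8 t=2 v=7: DROP (t<11-4); WM=11
i=9 t=12 v=4: → [11,14); WM=11
i=10 t=12 v=8: → [11,14); WM=11
i=11 t=15 v=2: → [15,17); WM=14
i=12 t=10 v=8: → [10,14); WM=14
i=13 t=15 v=2: → [15,17); WM=14
i=14 t=15 v=7: → [15,17); WM=14
i=15 t=16 v=6: → [15,18); WM=15
i=16 t=18 v=6: → [18,20); WM=17
i=17 t=20 v=5: → [20,22); WM=19
i=18 t=21 v=4: → [20,23); WM=20
i=19 t=23 v=4: → [23,25); WM=22
i=20 t=18 v=9: → [18,20); WM=22
i=21 t=15 v=5: DROP (t<22-4); WM=22
i=22 t=22 v=8: → [20,25); WM=22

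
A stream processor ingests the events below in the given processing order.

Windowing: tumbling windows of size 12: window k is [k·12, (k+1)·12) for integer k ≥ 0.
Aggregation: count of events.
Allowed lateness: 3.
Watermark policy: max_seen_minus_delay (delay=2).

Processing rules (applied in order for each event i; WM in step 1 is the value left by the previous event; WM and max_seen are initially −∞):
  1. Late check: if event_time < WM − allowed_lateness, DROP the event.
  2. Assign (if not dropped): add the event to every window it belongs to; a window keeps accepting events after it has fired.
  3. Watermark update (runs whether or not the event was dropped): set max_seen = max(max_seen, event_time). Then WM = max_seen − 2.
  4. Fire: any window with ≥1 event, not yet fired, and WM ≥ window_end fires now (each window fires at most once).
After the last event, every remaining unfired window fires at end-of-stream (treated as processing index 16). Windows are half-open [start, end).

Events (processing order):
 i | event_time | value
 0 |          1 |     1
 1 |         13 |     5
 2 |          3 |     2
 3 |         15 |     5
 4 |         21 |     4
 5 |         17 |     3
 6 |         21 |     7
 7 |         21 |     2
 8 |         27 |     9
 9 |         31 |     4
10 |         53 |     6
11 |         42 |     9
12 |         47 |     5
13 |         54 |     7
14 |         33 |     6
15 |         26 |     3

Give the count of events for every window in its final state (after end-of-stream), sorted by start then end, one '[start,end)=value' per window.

i=0 t=1 v=1: → [0,12); WM=-1
i=1 t=13 v=5: → [12,24); WM=11
i=2 t=3 v=2: DROP (t<11-3); WM=11
i=3 t=15 v=5: → [12,24); WM=13; [0,12) fires=1
i=4 t=21 v=4: → [12,24); WM=19
i=5 t=17 v=3: → [12,24); WM=19
i=6 t=21 v=7: → [12,24); WM=19
i=7 t=21 v=2: → [12,24); WM=19
i=8 t=27 v=9: → [24,36); WM=25; [12,24) fires=6
i=9 t=31 v=4: → [24,36); WM=29
i=10 t=53 v=6: → [48,60); WM=51; [24,36) fires=2
i=11 t=42 v=9: DROP (t<51-3); WM=51
i=12 t=47 v=5: DROP (t<51-3); WM=51
i=13 t=54 v=7: → [48,60); WM=52
i=14 t=33 v=6: DROP (t<52-3); WM=52
i=15 t=26 v=3: DROP (t<52-3); WM=52

[0,12)=1 [12,24)=6 [24,36)=2 [48,60)=2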